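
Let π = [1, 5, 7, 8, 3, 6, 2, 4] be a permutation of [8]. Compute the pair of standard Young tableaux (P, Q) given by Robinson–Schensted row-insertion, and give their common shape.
P = [1, 2, 4, 8] / [3, 6] / [5, 7];  Q = [1, 2, 3, 4] / [5, 6] / [7, 8];  common shape = (4, 2, 2)

Row-insert the values π_1, π_2, … into P one at a time, bumping the leftmost entry strictly greater than the inserted value down to the next row. The recording tableau Q records, in position (i, j), the step at which that cell was added to P.
  Insert 1 (step 1): P = [1];  Q = [1]
  Insert 5 (step 2): P = [1, 5];  Q = [1, 2]
  Insert 7 (step 3): P = [1, 5, 7];  Q = [1, 2, 3]
  Insert 8 (step 4): P = [1, 5, 7, 8];  Q = [1, 2, 3, 4]
  Insert 3 (step 5): P = [1, 3, 7, 8] / [5];  Q = [1, 2, 3, 4] / [5]
  Insert 6 (step 6): P = [1, 3, 6, 8] / [5, 7];  Q = [1, 2, 3, 4] / [5, 6]
  Insert 2 (step 7): P = [1, 2, 6, 8] / [3, 7] / [5];  Q = [1, 2, 3, 4] / [5, 6] / [7]
  Insert 4 (step 8): P = [1, 2, 4, 8] / [3, 6] / [5, 7];  Q = [1, 2, 3, 4] / [5, 6] / [7, 8]
Final shape: (4, 2, 2).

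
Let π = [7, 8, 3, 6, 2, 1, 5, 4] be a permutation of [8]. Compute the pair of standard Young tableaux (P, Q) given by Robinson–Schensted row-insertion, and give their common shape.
P = [1, 4] / [2, 5] / [3, 6] / [7, 8];  Q = [1, 2] / [3, 4] / [5, 7] / [6, 8];  common shape = (2, 2, 2, 2)

Row-insert the values π_1, π_2, … into P one at a time, bumping the leftmost entry strictly greater than the inserted value down to the next row. The recording tableau Q records, in position (i, j), the step at which that cell was added to P.
  Insert 7 (step 1): P = [7];  Q = [1]
  Insert 8 (step 2): P = [7, 8];  Q = [1, 2]
  Insert 3 (step 3): P = [3, 8] / [7];  Q = [1, 2] / [3]
  Insert 6 (step 4): P = [3, 6] / [7, 8];  Q = [1, 2] / [3, 4]
  Insert 2 (step 5): P = [2, 6] / [3, 8] / [7];  Q = [1, 2] / [3, 4] / [5]
  Insert 1 (step 6): P = [1, 6] / [2, 8] / [3] / [7];  Q = [1, 2] / [3, 4] / [5] / [6]
  Insert 5 (step 7): P = [1, 5] / [2, 6] / [3, 8] / [7];  Q = [1, 2] / [3, 4] / [5, 7] / [6]
  Insert 4 (step 8): P = [1, 4] / [2, 5] / [3, 6] / [7, 8];  Q = [1, 2] / [3, 4] / [5, 7] / [6, 8]
Final shape: (2, 2, 2, 2).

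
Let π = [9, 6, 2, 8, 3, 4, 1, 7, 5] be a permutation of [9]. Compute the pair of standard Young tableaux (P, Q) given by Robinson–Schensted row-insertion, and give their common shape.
P = [1, 3, 4, 5] / [2, 7] / [6, 8] / [9];  Q = [1, 4, 6, 8] / [2, 5] / [3, 9] / [7];  common shape = (4, 2, 2, 1)

Row-insert the values π_1, π_2, … into P one at a time, bumping the leftmost entry strictly greater than the inserted value down to the next row. The recording tableau Q records, in position (i, j), the step at which that cell was added to P.
  Insert 9 (step 1): P = [9];  Q = [1]
  Insert 6 (step 2): P = [6] / [9];  Q = [1] / [2]
  Insert 2 (step 3): P = [2] / [6] / [9];  Q = [1] / [2] / [3]
  Insert 8 (step 4): P = [2, 8] / [6] / [9];  Q = [1, 4] / [2] / [3]
  Insert 3 (step 5): P = [2, 3] / [6, 8] / [9];  Q = [1, 4] / [2, 5] / [3]
  Insert 4 (step 6): P = [2, 3, 4] / [6, 8] / [9];  Q = [1, 4, 6] / [2, 5] / [3]
  Insert 1 (step 7): P = [1, 3, 4] / [2, 8] / [6] / [9];  Q = [1, 4, 6] / [2, 5] / [3] / [7]
  Insert 7 (step 8): P = [1, 3, 4, 7] / [2, 8] / [6] / [9];  Q = [1, 4, 6, 8] / [2, 5] / [3] / [7]
  Insert 5 (step 9): P = [1, 3, 4, 5] / [2, 7] / [6, 8] / [9];  Q = [1, 4, 6, 8] / [2, 5] / [3, 9] / [7]
Final shape: (4, 2, 2, 1).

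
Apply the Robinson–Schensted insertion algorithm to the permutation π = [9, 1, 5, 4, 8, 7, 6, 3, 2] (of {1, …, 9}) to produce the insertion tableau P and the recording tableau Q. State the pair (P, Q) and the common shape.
P = [1, 2, 6] / [3, 7] / [4] / [5] / [8] / [9];  Q = [1, 3, 5] / [2, 6] / [4] / [7] / [8] / [9];  common shape = (3, 2, 1, 1, 1, 1)

Row-insert the values π_1, π_2, … into P one at a time, bumping the leftmost entry strictly greater than the inserted value down to the next row. The recording tableau Q records, in position (i, j), the step at which that cell was added to P.
  Insert 9 (step 1): P = [9];  Q = [1]
  Insert 1 (step 2): P = [1] / [9];  Q = [1] / [2]
  Insert 5 (step 3): P = [1, 5] / [9];  Q = [1, 3] / [2]
  Insert 4 (step 4): P = [1, 4] / [5] / [9];  Q = [1, 3] / [2] / [4]
  Insert 8 (step 5): P = [1, 4, 8] / [5] / [9];  Q = [1, 3, 5] / [2] / [4]
  Insert 7 (step 6): P = [1, 4, 7] / [5, 8] / [9];  Q = [1, 3, 5] / [2, 6] / [4]
  Insert 6 (step 7): P = [1, 4, 6] / [5, 7] / [8] / [9];  Q = [1, 3, 5] / [2, 6] / [4] / [7]
  Insert 3 (step 8): P = [1, 3, 6] / [4, 7] / [5] / [8] / [9];  Q = [1, 3, 5] / [2, 6] / [4] / [7] / [8]
  Insert 2 (step 9): P = [1, 2, 6] / [3, 7] / [4] / [5] / [8] / [9];  Q = [1, 3, 5] / [2, 6] / [4] / [7] / [8] / [9]
Final shape: (3, 2, 1, 1, 1, 1).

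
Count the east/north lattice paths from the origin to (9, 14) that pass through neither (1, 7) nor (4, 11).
Number of paths = 704950

Inclusion–exclusion. Total paths: C(23, 9) = 817190. Through P₁: C(8, 1)·C(15, 8) = 51480. Through P₂: C(15, 4)·C(8, 5) = 76440. Since P₁ is strictly southwest of P₂, a monotone path through both must visit P₁ then P₂; paths through both = C(8, 1)·C(7, 3)·C(8, 5) = 15680. Avoid both = 817190 − 51480 − 76440 + 15680 = 704950.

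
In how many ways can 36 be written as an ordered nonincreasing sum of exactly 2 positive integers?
p(36, 2 parts) = 18

Partitions of n into exactly k parts are in bijection with partitions of n − k into at most k parts (subtract 1 from each part). So p(36, exactly 2) = p(34, parts ≤ 2). Computing via the recurrence p(m, j) = p(m, j−1) + p(m−j, j) gives 18.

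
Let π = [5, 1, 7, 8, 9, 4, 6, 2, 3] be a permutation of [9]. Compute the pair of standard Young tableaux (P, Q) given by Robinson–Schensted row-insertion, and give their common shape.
P = [1, 2, 3, 9] / [4, 6, 8] / [5, 7];  Q = [1, 3, 4, 5] / [2, 6, 7] / [8, 9];  common shape = (4, 3, 2)

Row-insert the values π_1, π_2, … into P one at a time, bumping the leftmost entry strictly greater than the inserted value down to the next row. The recording tableau Q records, in position (i, j), the step at which that cell was added to P.
  Insert 5 (step 1): P = [5];  Q = [1]
  Insert 1 (step 2): P = [1] / [5];  Q = [1] / [2]
  Insert 7 (step 3): P = [1, 7] / [5];  Q = [1, 3] / [2]
  Insert 8 (step 4): P = [1, 7, 8] / [5];  Q = [1, 3, 4] / [2]
  Insert 9 (step 5): P = [1, 7, 8, 9] / [5];  Q = [1, 3, 4, 5] / [2]
  Insert 4 (step 6): P = [1, 4, 8, 9] / [5, 7];  Q = [1, 3, 4, 5] / [2, 6]
  Insert 6 (step 7): P = [1, 4, 6, 9] / [5, 7, 8];  Q = [1, 3, 4, 5] / [2, 6, 7]
  Insert 2 (step 8): P = [1, 2, 6, 9] / [4, 7, 8] / [5];  Q = [1, 3, 4, 5] / [2, 6, 7] / [8]
  Insert 3 (step 9): P = [1, 2, 3, 9] / [4, 6, 8] / [5, 7];  Q = [1, 3, 4, 5] / [2, 6, 7] / [8, 9]
Final shape: (4, 3, 2).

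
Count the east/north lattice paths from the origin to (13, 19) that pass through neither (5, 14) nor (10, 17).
Number of paths = 254557194

Inclusion–exclusion. Total paths: C(32, 13) = 347373600. Through P₁: C(19, 5)·C(13, 8) = 14965236. Through P₂: C(27, 10)·C(5, 3) = 84362850. Since P₁ is strictly southwest of P₂, a monotone path through both must visit P₁ then P₂; paths through both = C(19, 5)·C(8, 5)·C(5, 3) = 6511680. Avoid both = 347373600 − 14965236 − 84362850 + 6511680 = 254557194.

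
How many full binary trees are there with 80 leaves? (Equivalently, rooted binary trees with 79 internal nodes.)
C_79 = 289450081175264899454283846029490767264392230

These full binary trees are counted by the Catalan number C_n = (1/(n + 1)) · C(2n, n). For n = 79: C_79 = (1/80) · C(158, 79) = 23156006494021191956342707682359261381151378400/80 = 289450081175264899454283846029490767264392230.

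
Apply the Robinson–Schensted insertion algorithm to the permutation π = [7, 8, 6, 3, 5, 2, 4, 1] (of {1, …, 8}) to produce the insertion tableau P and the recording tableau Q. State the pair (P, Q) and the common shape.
P = [1, 4] / [2, 5] / [3, 8] / [6] / [7];  Q = [1, 2] / [3, 5] / [4, 7] / [6] / [8];  common shape = (2, 2, 2, 1, 1)

Row-insert the values π_1, π_2, … into P one at a time, bumping the leftmost entry strictly greater than the inserted value down to the next row. The recording tableau Q records, in position (i, j), the step at which that cell was added to P.
  Insert 7 (step 1): P = [7];  Q = [1]
  Insert 8 (step 2): P = [7, 8];  Q = [1, 2]
  Insert 6 (step 3): P = [6, 8] / [7];  Q = [1, 2] / [3]
  Insert 3 (step 4): P = [3, 8] / [6] / [7];  Q = [1, 2] / [3] / [4]
  Insert 5 (step 5): P = [3, 5] / [6, 8] / [7];  Q = [1, 2] / [3, 5] / [4]
  Insert 2 (step 6): P = [2, 5] / [3, 8] / [6] / [7];  Q = [1, 2] / [3, 5] / [4] / [6]
  Insert 4 (step 7): P = [2, 4] / [3, 5] / [6, 8] / [7];  Q = [1, 2] / [3, 5] / [4, 7] / [6]
  Insert 1 (step 8): P = [1, 4] / [2, 5] / [3, 8] / [6] / [7];  Q = [1, 2] / [3, 5] / [4, 7] / [6] / [8]
Final shape: (2, 2, 2, 1, 1).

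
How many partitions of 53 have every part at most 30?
p(53, parts ≤ 30) = 325423

Use the recurrence p(n, m) = p(n, m−1) + p(n−m, m): either the largest part is < m (count p(n, m−1)) or the largest part is exactly m (remove one copy of m, count p(n−m, m)). With p(0, ·) = 1 this gives p(53, parts ≤ 30) = 325423. (By conjugating Young diagrams, this also counts partitions of 53 into at most 30 parts.)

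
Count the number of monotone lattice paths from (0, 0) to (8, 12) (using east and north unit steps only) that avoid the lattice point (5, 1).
Number of paths = 123786

Total paths from (0, 0) to (8, 12): C(20, 8) = 125970. Paths through (5, 1): (paths (0, 0) → (5, 1)) × (paths (5, 1) → (8, 12)) = C(6, 5) · C(14, 3) = 6 · 364 = 2184. Avoidance count = 125970 − 2184 = 123786.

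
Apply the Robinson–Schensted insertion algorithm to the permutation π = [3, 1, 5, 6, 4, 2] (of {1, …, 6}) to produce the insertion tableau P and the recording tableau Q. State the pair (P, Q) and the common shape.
P = [1, 2, 6] / [3, 4] / [5];  Q = [1, 3, 4] / [2, 5] / [6];  common shape = (3, 2, 1)

Row-insert the values π_1, π_2, … into P one at a time, bumping the leftmost entry strictly greater than the inserted value down to the next row. The recording tableau Q records, in position (i, j), the step at which that cell was added to P.
  Insert 3 (step 1): P = [3];  Q = [1]
  Insert 1 (step 2): P = [1] / [3];  Q = [1] / [2]
  Insert 5 (step 3): P = [1, 5] / [3];  Q = [1, 3] / [2]
  Insert 6 (step 4): P = [1, 5, 6] / [3];  Q = [1, 3, 4] / [2]
  Insert 4 (step 5): P = [1, 4, 6] / [3, 5];  Q = [1, 3, 4] / [2, 5]
  Insert 2 (step 6): P = [1, 2, 6] / [3, 4] / [5];  Q = [1, 3, 4] / [2, 5] / [6]
Final shape: (3, 2, 1).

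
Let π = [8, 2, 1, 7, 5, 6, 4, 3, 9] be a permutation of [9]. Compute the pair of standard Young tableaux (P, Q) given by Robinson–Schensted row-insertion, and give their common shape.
P = [1, 3, 6, 9] / [2, 4] / [5] / [7] / [8];  Q = [1, 4, 6, 9] / [2, 5] / [3] / [7] / [8];  common shape = (4, 2, 1, 1, 1)

Row-insert the values π_1, π_2, … into P one at a time, bumping the leftmost entry strictly greater than the inserted value down to the next row. The recording tableau Q records, in position (i, j), the step at which that cell was added to P.
  Insert 8 (step 1): P = [8];  Q = [1]
  Insert 2 (step 2): P = [2] / [8];  Q = [1] / [2]
  Insert 1 (step 3): P = [1] / [2] / [8];  Q = [1] / [2] / [3]
  Insert 7 (step 4): P = [1, 7] / [2] / [8];  Q = [1, 4] / [2] / [3]
  Insert 5 (step 5): P = [1, 5] / [2, 7] / [8];  Q = [1, 4] / [2, 5] / [3]
  Insert 6 (step 6): P = [1, 5, 6] / [2, 7] / [8];  Q = [1, 4, 6] / [2, 5] / [3]
  Insert 4 (step 7): P = [1, 4, 6] / [2, 5] / [7] / [8];  Q = [1, 4, 6] / [2, 5] / [3] / [7]
  Insert 3 (step 8): P = [1, 3, 6] / [2, 4] / [5] / [7] / [8];  Q = [1, 4, 6] / [2, 5] / [3] / [7] / [8]
  Insert 9 (step 9): P = [1, 3, 6, 9] / [2, 4] / [5] / [7] / [8];  Q = [1, 4, 6, 9] / [2, 5] / [3] / [7] / [8]
Final shape: (4, 2, 1, 1, 1).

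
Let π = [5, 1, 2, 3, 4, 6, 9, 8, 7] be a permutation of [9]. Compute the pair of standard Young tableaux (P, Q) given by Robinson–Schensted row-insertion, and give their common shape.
P = [1, 2, 3, 4, 6, 7] / [5, 8] / [9];  Q = [1, 3, 4, 5, 6, 7] / [2, 8] / [9];  common shape = (6, 2, 1)

Row-insert the values π_1, π_2, … into P one at a time, bumping the leftmost entry strictly greater than the inserted value down to the next row. The recording tableau Q records, in position (i, j), the step at which that cell was added to P.
  Insert 5 (step 1): P = [5];  Q = [1]
  Insert 1 (step 2): P = [1] / [5];  Q = [1] / [2]
  Insert 2 (step 3): P = [1, 2] / [5];  Q = [1, 3] / [2]
  Insert 3 (step 4): P = [1, 2, 3] / [5];  Q = [1, 3, 4] / [2]
  Insert 4 (step 5): P = [1, 2, 3, 4] / [5];  Q = [1, 3, 4, 5] / [2]
  Insert 6 (step 6): P = [1, 2, 3, 4, 6] / [5];  Q = [1, 3, 4, 5, 6] / [2]
  Insert 9 (step 7): P = [1, 2, 3, 4, 6, 9] / [5];  Q = [1, 3, 4, 5, 6, 7] / [2]
  Insert 8 (step 8): P = [1, 2, 3, 4, 6, 8] / [5, 9];  Q = [1, 3, 4, 5, 6, 7] / [2, 8]
  Insert 7 (step 9): P = [1, 2, 3, 4, 6, 7] / [5, 8] / [9];  Q = [1, 3, 4, 5, 6, 7] / [2, 8] / [9]
Final shape: (6, 2, 1).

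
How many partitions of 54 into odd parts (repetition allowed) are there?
p_odd(54) = 5718

Enumerate partitions using only odd parts via the recurrence o(n, m) = o(n, m−2) + o(n−m, m) over odd m, starting from the largest odd part ≤ n. This gives p_odd(54) = 5718. (Euler's theorem: equals the count of distinct-part partitions.)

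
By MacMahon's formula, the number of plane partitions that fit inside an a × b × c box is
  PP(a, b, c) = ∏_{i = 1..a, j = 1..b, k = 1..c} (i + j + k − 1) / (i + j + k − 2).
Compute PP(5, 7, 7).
PP(5, 7, 7) = 13710834632352

Evaluate the triple product over i = 1..5, j = 1..7, k = 1..7. The factors are (2/1) · (3/2) · (4/3) · (5/4) · (6/5) · (7/6) · (8/7) · (3/2) · … (245 factors total). The numerators and denominators telescope so the product is an integer; carrying out the multiplication exactly gives PP(5, 7, 7) = 13710834632352.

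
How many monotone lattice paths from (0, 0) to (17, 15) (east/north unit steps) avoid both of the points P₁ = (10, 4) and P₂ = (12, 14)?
Number of paths = 476317092

Inclusion–exclusion. Total paths: C(32, 17) = 565722720. Through P₁: C(14, 10)·C(18, 7) = 31855824. Through P₂: C(26, 12)·C(6, 5) = 57946200. Since P₁ is strictly southwest of P₂, a monotone path through both must visit P₁ then P₂; paths through both = C(14, 10)·C(12, 2)·C(6, 5) = 396396. Avoid both = 565722720 − 31855824 − 57946200 + 396396 = 476317092.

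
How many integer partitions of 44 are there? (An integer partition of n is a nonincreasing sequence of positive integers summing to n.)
p(44) = 75175

Compute p(n) via the recurrence p(n, m) = p(n, m−1) + p(n−m, m), where p(n, m) counts partitions of n with all parts ≤ m and p(n) = p(n, n). The base cases are p(0, m) = 1 and p(n, 0) = 0 for n > 0. Filling the table yields p(44) = 75175. (Euler's pentagonal recurrence is an alternative.)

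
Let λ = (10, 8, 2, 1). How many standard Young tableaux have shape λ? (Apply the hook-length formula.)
# SYT of shape (10, 8, 2, 1) = 17093160

Hook-length formula: f^λ = n! / Π hook(c), product over all cells c of the Young diagram. For λ = (10, 8, 2, 1), n = 21 boxes. Hook lengths by row (left-to-right, top-to-bottom): [13, 11, 9, 8, 7, 6, 5, 4, 2, 1]; [10, 8, 6, 5, 4, 3, 2, 1]; [3, 1]; [1]. Product of hooks = 2988969984000. So f^λ = 21! / 2988969984000 = 51090942171709440000 / 2988969984000 = 17093160.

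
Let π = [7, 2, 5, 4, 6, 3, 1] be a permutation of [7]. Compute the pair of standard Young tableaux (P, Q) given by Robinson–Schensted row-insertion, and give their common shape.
P = [1, 3, 6] / [2] / [4] / [5] / [7];  Q = [1, 3, 5] / [2] / [4] / [6] / [7];  common shape = (3, 1, 1, 1, 1)

Row-insert the values π_1, π_2, … into P one at a time, bumping the leftmost entry strictly greater than the inserted value down to the next row. The recording tableau Q records, in position (i, j), the step at which that cell was added to P.
  Insert 7 (step 1): P = [7];  Q = [1]
  Insert 2 (step 2): P = [2] / [7];  Q = [1] / [2]
  Insert 5 (step 3): P = [2, 5] / [7];  Q = [1, 3] / [2]
  Insert 4 (step 4): P = [2, 4] / [5] / [7];  Q = [1, 3] / [2] / [4]
  Insert 6 (step 5): P = [2, 4, 6] / [5] / [7];  Q = [1, 3, 5] / [2] / [4]
  Insert 3 (step 6): P = [2, 3, 6] / [4] / [5] / [7];  Q = [1, 3, 5] / [2] / [4] / [6]
  Insert 1 (step 7): P = [1, 3, 6] / [2] / [4] / [5] / [7];  Q = [1, 3, 5] / [2] / [4] / [6] / [7]
Final shape: (3, 1, 1, 1, 1).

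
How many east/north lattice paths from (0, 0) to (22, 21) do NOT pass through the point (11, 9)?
Number of paths = 824954460980

Total paths from (0, 0) to (22, 21): C(43, 22) = 1052049481860. Paths through (11, 9): (paths (0, 0) → (11, 9)) × (paths (11, 9) → (22, 21)) = C(20, 11) · C(23, 11) = 167960 · 1352078 = 227095020880. Avoidance count = 1052049481860 − 227095020880 = 824954460980.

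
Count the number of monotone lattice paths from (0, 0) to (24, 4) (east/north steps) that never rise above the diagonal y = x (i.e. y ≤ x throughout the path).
Number of paths = 17199

By the reflection principle (André's argument), the number of monotone paths to (24, 4) with n ≤ m that never go above y = x is C(28, 24) − C(28, 25) = 20475 − 3276 = 17199.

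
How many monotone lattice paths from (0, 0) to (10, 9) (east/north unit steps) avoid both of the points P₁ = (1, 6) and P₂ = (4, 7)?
Number of paths = 82382

Inclusion–exclusion. Total paths: C(19, 10) = 92378. Through P₁: C(7, 1)·C(12, 9) = 1540. Through P₂: C(11, 4)·C(8, 6) = 9240. Since P₁ is strictly southwest of P₂, a monotone path through both must visit P₁ then P₂; paths through both = C(7, 1)·C(4, 3)·C(8, 6) = 784. Avoid both = 92378 − 1540 − 9240 + 784 = 82382.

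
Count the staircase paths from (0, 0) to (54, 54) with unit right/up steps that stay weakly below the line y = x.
C_54 = 451959718027953471447609509424

These NE paths below the diagonal are counted by the Catalan number C_n = (1/(n + 1)) · C(2n, n). For n = 54: C_54 = (1/55) · C(108, 54) = 24857784491537440929618523018320/55 = 451959718027953471447609509424.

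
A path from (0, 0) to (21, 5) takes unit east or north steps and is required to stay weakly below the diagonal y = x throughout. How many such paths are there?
Number of paths = 50830

By the reflection principle (André's argument), the number of monotone paths to (21, 5) with n ≤ m that never go above y = x is C(26, 21) − C(26, 22) = 65780 − 14950 = 50830.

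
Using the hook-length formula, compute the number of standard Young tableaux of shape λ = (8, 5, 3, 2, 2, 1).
# SYT of shape (8, 5, 3, 2, 2, 1) = 854658000

Hook-length formula: f^λ = n! / Π hook(c), product over all cells c of the Young diagram. For λ = (8, 5, 3, 2, 2, 1), n = 21 boxes. Hook lengths by row (left-to-right, top-to-bottom): [13, 11, 8, 6, 5, 3, 2, 1]; [9, 7, 4, 2, 1]; [6, 4, 1]; [4, 2]; [3, 1]; [1]. Product of hooks = 59779399680. So f^λ = 21! / 59779399680 = 51090942171709440000 / 59779399680 = 854658000.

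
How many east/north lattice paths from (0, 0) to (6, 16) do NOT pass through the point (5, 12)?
Number of paths = 43673

Total paths from (0, 0) to (6, 16): C(22, 6) = 74613. Paths through (5, 12): (paths (0, 0) → (5, 12)) × (paths (5, 12) → (6, 16)) = C(17, 5) · C(5, 1) = 6188 · 5 = 30940. Avoidance count = 74613 − 30940 = 43673.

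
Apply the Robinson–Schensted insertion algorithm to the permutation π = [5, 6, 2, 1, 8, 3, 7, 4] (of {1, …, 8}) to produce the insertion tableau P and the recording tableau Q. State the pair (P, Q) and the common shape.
P = [1, 3, 4] / [2, 6, 7] / [5, 8];  Q = [1, 2, 5] / [3, 6, 7] / [4, 8];  common shape = (3, 3, 2)

Row-insert the values π_1, π_2, … into P one at a time, bumping the leftmost entry strictly greater than the inserted value down to the next row. The recording tableau Q records, in position (i, j), the step at which that cell was added to P.
  Insert 5 (step 1): P = [5];  Q = [1]
  Insert 6 (step 2): P = [5, 6];  Q = [1, 2]
  Insert 2 (step 3): P = [2, 6] / [5];  Q = [1, 2] / [3]
  Insert 1 (step 4): P = [1, 6] / [2] / [5];  Q = [1, 2] / [3] / [4]
  Insert 8 (step 5): P = [1, 6, 8] / [2] / [5];  Q = [1, 2, 5] / [3] / [4]
  Insert 3 (step 6): P = [1, 3, 8] / [2, 6] / [5];  Q = [1, 2, 5] / [3, 6] / [4]
  Insert 7 (step 7): P = [1, 3, 7] / [2, 6, 8] / [5];  Q = [1, 2, 5] / [3, 6, 7] / [4]
  Insert 4 (step 8): P = [1, 3, 4] / [2, 6, 7] / [5, 8];  Q = [1, 2, 5] / [3, 6, 7] / [4, 8]
Final shape: (3, 3, 2).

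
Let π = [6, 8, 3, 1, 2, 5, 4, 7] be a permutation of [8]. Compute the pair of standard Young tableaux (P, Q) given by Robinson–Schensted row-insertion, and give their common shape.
P = [1, 2, 4, 7] / [3, 5] / [6, 8];  Q = [1, 2, 6, 8] / [3, 5] / [4, 7];  common shape = (4, 2, 2)

Row-insert the values π_1, π_2, … into P one at a time, bumping the leftmost entry strictly greater than the inserted value down to the next row. The recording tableau Q records, in position (i, j), the step at which that cell was added to P.
  Insert 6 (step 1): P = [6];  Q = [1]
  Insert 8 (step 2): P = [6, 8];  Q = [1, 2]
  Insert 3 (step 3): P = [3, 8] / [6];  Q = [1, 2] / [3]
  Insert 1 (step 4): P = [1, 8] / [3] / [6];  Q = [1, 2] / [3] / [4]
  Insert 2 (step 5): P = [1, 2] / [3, 8] / [6];  Q = [1, 2] / [3, 5] / [4]
  Insert 5 (step 6): P = [1, 2, 5] / [3, 8] / [6];  Q = [1, 2, 6] / [3, 5] / [4]
  Insert 4 (step 7): P = [1, 2, 4] / [3, 5] / [6, 8];  Q = [1, 2, 6] / [3, 5] / [4, 7]
  Insert 7 (step 8): P = [1, 2, 4, 7] / [3, 5] / [6, 8];  Q = [1, 2, 6, 8] / [3, 5] / [4, 7]
Final shape: (4, 2, 2).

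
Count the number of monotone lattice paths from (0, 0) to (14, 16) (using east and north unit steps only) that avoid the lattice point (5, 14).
Number of paths = 144783135

Total paths from (0, 0) to (14, 16): C(30, 14) = 145422675. Paths through (5, 14): (paths (0, 0) → (5, 14)) × (paths (5, 14) → (14, 16)) = C(19, 5) · C(11, 9) = 11628 · 55 = 639540. Avoidance count = 145422675 − 639540 = 144783135.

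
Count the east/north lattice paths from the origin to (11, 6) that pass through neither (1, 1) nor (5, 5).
Number of paths = 5586

Inclusion–exclusion. Total paths: C(17, 11) = 12376. Through P₁: C(2, 1)·C(15, 10) = 6006. Through P₂: C(10, 5)·C(7, 6) = 1764. Since P₁ is strictly southwest of P₂, a monotone path through both must visit P₁ then P₂; paths through both = C(2, 1)·C(8, 4)·C(7, 6) = 980. Avoid both = 12376 − 6006 − 1764 + 980 = 5586.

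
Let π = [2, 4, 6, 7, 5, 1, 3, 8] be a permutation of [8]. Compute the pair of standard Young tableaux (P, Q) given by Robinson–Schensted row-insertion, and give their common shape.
P = [1, 3, 5, 7, 8] / [2, 4] / [6];  Q = [1, 2, 3, 4, 8] / [5, 7] / [6];  common shape = (5, 2, 1)

Row-insert the values π_1, π_2, … into P one at a time, bumping the leftmost entry strictly greater than the inserted value down to the next row. The recording tableau Q records, in position (i, j), the step at which that cell was added to P.
  Insert 2 (step 1): P = [2];  Q = [1]
  Insert 4 (step 2): P = [2, 4];  Q = [1, 2]
  Insert 6 (step 3): P = [2, 4, 6];  Q = [1, 2, 3]
  Insert 7 (step 4): P = [2, 4, 6, 7];  Q = [1, 2, 3, 4]
  Insert 5 (step 5): P = [2, 4, 5, 7] / [6];  Q = [1, 2, 3, 4] / [5]
  Insert 1 (step 6): P = [1, 4, 5, 7] / [2] / [6];  Q = [1, 2, 3, 4] / [5] / [6]
  Insert 3 (step 7): P = [1, 3, 5, 7] / [2, 4] / [6];  Q = [1, 2, 3, 4] / [5, 7] / [6]
  Insert 8 (step 8): P = [1, 3, 5, 7, 8] / [2, 4] / [6];  Q = [1, 2, 3, 4, 8] / [5, 7] / [6]
Final shape: (5, 2, 1).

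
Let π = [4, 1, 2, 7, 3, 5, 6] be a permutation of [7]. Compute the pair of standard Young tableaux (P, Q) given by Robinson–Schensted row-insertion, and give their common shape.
P = [1, 2, 3, 5, 6] / [4, 7];  Q = [1, 3, 4, 6, 7] / [2, 5];  common shape = (5, 2)

Row-insert the values π_1, π_2, … into P one at a time, bumping the leftmost entry strictly greater than the inserted value down to the next row. The recording tableau Q records, in position (i, j), the step at which that cell was added to P.
  Insert 4 (step 1): P = [4];  Q = [1]
  Insert 1 (step 2): P = [1] / [4];  Q = [1] / [2]
  Insert 2 (step 3): P = [1, 2] / [4];  Q = [1, 3] / [2]
  Insert 7 (step 4): P = [1, 2, 7] / [4];  Q = [1, 3, 4] / [2]
  Insert 3 (step 5): P = [1, 2, 3] / [4, 7];  Q = [1, 3, 4] / [2, 5]
  Insert 5 (step 6): P = [1, 2, 3, 5] / [4, 7];  Q = [1, 3, 4, 6] / [2, 5]
  Insert 6 (step 7): P = [1, 2, 3, 5, 6] / [4, 7];  Q = [1, 3, 4, 6, 7] / [2, 5]
Final shape: (5, 2).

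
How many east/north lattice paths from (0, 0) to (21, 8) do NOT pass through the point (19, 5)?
Number of paths = 3867105

Total paths from (0, 0) to (21, 8): C(29, 21) = 4292145. Paths through (19, 5): (paths (0, 0) → (19, 5)) × (paths (19, 5) → (21, 8)) = C(24, 19) · C(5, 2) = 42504 · 10 = 425040. Avoidance count = 4292145 − 425040 = 3867105.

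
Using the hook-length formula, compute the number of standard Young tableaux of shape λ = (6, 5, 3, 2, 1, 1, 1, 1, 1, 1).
# SYT of shape (6, 5, 3, 2, 1, 1, 1, 1, 1, 1) = 1206492210

Hook-length formula: f^λ = n! / Π hook(c), product over all cells c of the Young diagram. For λ = (6, 5, 3, 2, 1, 1, 1, 1, 1, 1), n = 22 boxes. Hook lengths by row (left-to-right, top-to-bottom): [15, 8, 6, 4, 3, 1]; [13, 6, 4, 2, 1]; [10, 3, 1]; [8, 1]; [6]; [5]; [4]; [3]; [2]; [1]. Product of hooks = 931627008000. So f^λ = 22! / 931627008000 = 1124000727777607680000 / 931627008000 = 1206492210.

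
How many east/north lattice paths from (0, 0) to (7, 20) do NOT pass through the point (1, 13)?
Number of paths = 864006

Total paths from (0, 0) to (7, 20): C(27, 7) = 888030. Paths through (1, 13): (paths (0, 0) → (1, 13)) × (paths (1, 13) → (7, 20)) = C(14, 1) · C(13, 6) = 14 · 1716 = 24024. Avoidance count = 888030 − 24024 = 864006.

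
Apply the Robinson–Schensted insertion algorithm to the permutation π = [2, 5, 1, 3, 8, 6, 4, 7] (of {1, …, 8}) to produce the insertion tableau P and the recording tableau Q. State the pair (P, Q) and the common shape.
P = [1, 3, 4, 7] / [2, 5, 6] / [8];  Q = [1, 2, 5, 8] / [3, 4, 6] / [7];  common shape = (4, 3, 1)

Row-insert the values π_1, π_2, … into P one at a time, bumping the leftmost entry strictly greater than the inserted value down to the next row. The recording tableau Q records, in position (i, j), the step at which that cell was added to P.
  Insert 2 (step 1): P = [2];  Q = [1]
  Insert 5 (step 2): P = [2, 5];  Q = [1, 2]
  Insert 1 (step 3): P = [1, 5] / [2];  Q = [1, 2] / [3]
  Insert 3 (step 4): P = [1, 3] / [2, 5];  Q = [1, 2] / [3, 4]
  Insert 8 (step 5): P = [1, 3, 8] / [2, 5];  Q = [1, 2, 5] / [3, 4]
  Insert 6 (step 6): P = [1, 3, 6] / [2, 5, 8];  Q = [1, 2, 5] / [3, 4, 6]
  Insert 4 (step 7): P = [1, 3, 4] / [2, 5, 6] / [8];  Q = [1, 2, 5] / [3, 4, 6] / [7]
  Insert 7 (step 8): P = [1, 3, 4, 7] / [2, 5, 6] / [8];  Q = [1, 2, 5, 8] / [3, 4, 6] / [7]
Final shape: (4, 3, 1).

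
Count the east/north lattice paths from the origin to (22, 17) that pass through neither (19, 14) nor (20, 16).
Number of paths = 20090600280

Inclusion–exclusion. Total paths: C(39, 22) = 51021117810. Through P₁: C(33, 19)·C(6, 3) = 16376184000. Through P₂: C(36, 20)·C(3, 2) = 21923616330. Since P₁ is strictly southwest of P₂, a monotone path through both must visit P₁ then P₂; paths through both = C(33, 19)·C(3, 1)·C(3, 2) = 7369282800. Avoid both = 51021117810 − 16376184000 − 21923616330 + 7369282800 = 20090600280.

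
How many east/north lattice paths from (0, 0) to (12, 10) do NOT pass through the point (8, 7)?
Number of paths = 421421

Total paths from (0, 0) to (12, 10): C(22, 12) = 646646. Paths through (8, 7): (paths (0, 0) → (8, 7)) × (paths (8, 7) → (12, 10)) = C(15, 8) · C(7, 4) = 6435 · 35 = 225225. Avoidance count = 646646 − 225225 = 421421.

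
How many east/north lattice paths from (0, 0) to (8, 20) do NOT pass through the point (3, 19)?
Number of paths = 3098865

Total paths from (0, 0) to (8, 20): C(28, 8) = 3108105. Paths through (3, 19): (paths (0, 0) → (3, 19)) × (paths (3, 19) → (8, 20)) = C(22, 3) · C(6, 5) = 1540 · 6 = 9240. Avoidance count = 3108105 − 9240 = 3098865.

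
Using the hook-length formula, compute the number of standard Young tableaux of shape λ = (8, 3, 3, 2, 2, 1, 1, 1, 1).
# SYT of shape (8, 3, 3, 2, 2, 1, 1, 1, 1) = 916620705

Hook-length formula: f^λ = n! / Π hook(c), product over all cells c of the Young diagram. For λ = (8, 3, 3, 2, 2, 1, 1, 1, 1), n = 22 boxes. Hook lengths by row (left-to-right, top-to-bottom): [16, 11, 8, 5, 4, 3, 2, 1]; [10, 5, 2]; [9, 4, 1]; [7, 2]; [6, 1]; [4]; [3]; [2]; [1]. Product of hooks = 1226244096000. So f^λ = 22! / 1226244096000 = 1124000727777607680000 / 1226244096000 = 916620705.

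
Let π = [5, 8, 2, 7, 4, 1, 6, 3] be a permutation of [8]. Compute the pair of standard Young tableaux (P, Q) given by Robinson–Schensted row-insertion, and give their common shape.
P = [1, 3, 6] / [2, 4] / [5, 7] / [8];  Q = [1, 2, 7] / [3, 4] / [5, 8] / [6];  common shape = (3, 2, 2, 1)

Row-insert the values π_1, π_2, … into P one at a time, bumping the leftmost entry strictly greater than the inserted value down to the next row. The recording tableau Q records, in position (i, j), the step at which that cell was added to P.
  Insert 5 (step 1): P = [5];  Q = [1]
  Insert 8 (step 2): P = [5, 8];  Q = [1, 2]
  Insert 2 (step 3): P = [2, 8] / [5];  Q = [1, 2] / [3]
  Insert 7 (step 4): P = [2, 7] / [5, 8];  Q = [1, 2] / [3, 4]
  Insert 4 (step 5): P = [2, 4] / [5, 7] / [8];  Q = [1, 2] / [3, 4] / [5]
  Insert 1 (step 6): P = [1, 4] / [2, 7] / [5] / [8];  Q = [1, 2] / [3, 4] / [5] / [6]
  Insert 6 (step 7): P = [1, 4, 6] / [2, 7] / [5] / [8];  Q = [1, 2, 7] / [3, 4] / [5] / [6]
  Insert 3 (step 8): P = [1, 3, 6] / [2, 4] / [5, 7] / [8];  Q = [1, 2, 7] / [3, 4] / [5, 8] / [6]
Final shape: (3, 2, 2, 1).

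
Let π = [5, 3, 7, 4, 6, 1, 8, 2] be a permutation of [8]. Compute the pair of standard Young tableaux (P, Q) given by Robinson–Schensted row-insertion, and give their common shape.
P = [1, 2, 6, 8] / [3, 4] / [5, 7];  Q = [1, 3, 5, 7] / [2, 4] / [6, 8];  common shape = (4, 2, 2)

Row-insert the values π_1, π_2, … into P one at a time, bumping the leftmost entry strictly greater than the inserted value down to the next row. The recording tableau Q records, in position (i, j), the step at which that cell was added to P.
  Insert 5 (step 1): P = [5];  Q = [1]
  Insert 3 (step 2): P = [3] / [5];  Q = [1] / [2]
  Insert 7 (step 3): P = [3, 7] / [5];  Q = [1, 3] / [2]
  Insert 4 (step 4): P = [3, 4] / [5, 7];  Q = [1, 3] / [2, 4]
  Insert 6 (step 5): P = [3, 4, 6] / [5, 7];  Q = [1, 3, 5] / [2, 4]
  Insert 1 (step 6): P = [1, 4, 6] / [3, 7] / [5];  Q = [1, 3, 5] / [2, 4] / [6]
  Insert 8 (step 7): P = [1, 4, 6, 8] / [3, 7] / [5];  Q = [1, 3, 5, 7] / [2, 4] / [6]
  Insert 2 (step 8): P = [1, 2, 6, 8] / [3, 4] / [5, 7];  Q = [1, 3, 5, 7] / [2, 4] / [6, 8]
Final shape: (4, 2, 2).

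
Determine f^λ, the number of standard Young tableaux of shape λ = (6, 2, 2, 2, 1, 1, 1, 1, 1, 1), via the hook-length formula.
# SYT of shape (6, 2, 2, 2, 1, 1, 1, 1, 1, 1) = 714714

Hook-length formula: f^λ = n! / Π hook(c), product over all cells c of the Young diagram. For λ = (6, 2, 2, 2, 1, 1, 1, 1, 1, 1), n = 18 boxes. Hook lengths by row (left-to-right, top-to-bottom): [15, 8, 4, 3, 2, 1]; [10, 3]; [9, 2]; [8, 1]; [6]; [5]; [4]; [3]; [2]; [1]. Product of hooks = 8957952000. So f^λ = 18! / 8957952000 = 6402373705728000 / 8957952000 = 714714.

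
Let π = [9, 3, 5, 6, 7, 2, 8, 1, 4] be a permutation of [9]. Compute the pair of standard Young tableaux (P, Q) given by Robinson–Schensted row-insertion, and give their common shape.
P = [1, 4, 6, 7, 8] / [2, 5] / [3] / [9];  Q = [1, 3, 4, 5, 7] / [2, 9] / [6] / [8];  common shape = (5, 2, 1, 1)

Row-insert the values π_1, π_2, … into P one at a time, bumping the leftmost entry strictly greater than the inserted value down to the next row. The recording tableau Q records, in position (i, j), the step at which that cell was added to P.
  Insert 9 (step 1): P = [9];  Q = [1]
  Insert 3 (step 2): P = [3] / [9];  Q = [1] / [2]
  Insert 5 (step 3): P = [3, 5] / [9];  Q = [1, 3] / [2]
  Insert 6 (step 4): P = [3, 5, 6] / [9];  Q = [1, 3, 4] / [2]
  Insert 7 (step 5): P = [3, 5, 6, 7] / [9];  Q = [1, 3, 4, 5] / [2]
  Insert 2 (step 6): P = [2, 5, 6, 7] / [3] / [9];  Q = [1, 3, 4, 5] / [2] / [6]
  Insert 8 (step 7): P = [2, 5, 6, 7, 8] / [3] / [9];  Q = [1, 3, 4, 5, 7] / [2] / [6]
  Insert 1 (step 8): P = [1, 5, 6, 7, 8] / [2] / [3] / [9];  Q = [1, 3, 4, 5, 7] / [2] / [6] / [8]
  Insert 4 (step 9): P = [1, 4, 6, 7, 8] / [2, 5] / [3] / [9];  Q = [1, 3, 4, 5, 7] / [2, 9] / [6] / [8]
Final shape: (5, 2, 1, 1).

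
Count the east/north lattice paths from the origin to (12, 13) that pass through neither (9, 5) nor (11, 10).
Number of paths = 3627274

Inclusion–exclusion. Total paths: C(25, 12) = 5200300. Through P₁: C(14, 9)·C(11, 3) = 330330. Through P₂: C(21, 11)·C(4, 1) = 1410864. Since P₁ is strictly southwest of P₂, a monotone path through both must visit P₁ then P₂; paths through both = C(14, 9)·C(7, 2)·C(4, 1) = 168168. Avoid both = 5200300 − 330330 − 1410864 + 168168 = 3627274.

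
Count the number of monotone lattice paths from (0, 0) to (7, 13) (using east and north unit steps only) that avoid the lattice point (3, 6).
Number of paths = 49800

Total paths from (0, 0) to (7, 13): C(20, 7) = 77520. Paths through (3, 6): (paths (0, 0) → (3, 6)) × (paths (3, 6) → (7, 13)) = C(9, 3) · C(11, 4) = 84 · 330 = 27720. Avoidance count = 77520 − 27720 = 49800.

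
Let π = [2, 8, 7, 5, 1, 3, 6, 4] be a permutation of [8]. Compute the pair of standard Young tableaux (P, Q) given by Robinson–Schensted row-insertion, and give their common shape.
P = [1, 3, 4] / [2, 5, 6] / [7] / [8];  Q = [1, 2, 7] / [3, 6, 8] / [4] / [5];  common shape = (3, 3, 1, 1)

Row-insert the values π_1, π_2, … into P one at a time, bumping the leftmost entry strictly greater than the inserted value down to the next row. The recording tableau Q records, in position (i, j), the step at which that cell was added to P.
  Insert 2 (step 1): P = [2];  Q = [1]
  Insert 8 (step 2): P = [2, 8];  Q = [1, 2]
  Insert 7 (step 3): P = [2, 7] / [8];  Q = [1, 2] / [3]
  Insert 5 (step 4): P = [2, 5] / [7] / [8];  Q = [1, 2] / [3] / [4]
  Insert 1 (step 5): P = [1, 5] / [2] / [7] / [8];  Q = [1, 2] / [3] / [4] / [5]
  Insert 3 (step 6): P = [1, 3] / [2, 5] / [7] / [8];  Q = [1, 2] / [3, 6] / [4] / [5]
  Insert 6 (step 7): P = [1, 3, 6] / [2, 5] / [7] / [8];  Q = [1, 2, 7] / [3, 6] / [4] / [5]
  Insert 4 (step 8): P = [1, 3, 4] / [2, 5, 6] / [7] / [8];  Q = [1, 2, 7] / [3, 6, 8] / [4] / [5]
Final shape: (3, 3, 1, 1).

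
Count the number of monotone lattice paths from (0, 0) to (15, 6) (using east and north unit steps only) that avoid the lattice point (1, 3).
Number of paths = 51544

Total paths from (0, 0) to (15, 6): C(21, 15) = 54264. Paths through (1, 3): (paths (0, 0) → (1, 3)) × (paths (1, 3) → (15, 6)) = C(4, 1) · C(17, 14) = 4 · 680 = 2720. Avoidance count = 54264 − 2720 = 51544.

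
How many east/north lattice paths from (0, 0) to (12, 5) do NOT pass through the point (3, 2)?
Number of paths = 3988

Total paths from (0, 0) to (12, 5): C(17, 12) = 6188. Paths through (3, 2): (paths (0, 0) → (3, 2)) × (paths (3, 2) → (12, 5)) = C(5, 3) · C(12, 9) = 10 · 220 = 2200. Avoidance count = 6188 − 2200 = 3988.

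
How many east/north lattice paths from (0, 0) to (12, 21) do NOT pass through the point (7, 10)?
Number of paths = 269868456

Total paths from (0, 0) to (12, 21): C(33, 12) = 354817320. Paths through (7, 10): (paths (0, 0) → (7, 10)) × (paths (7, 10) → (12, 21)) = C(17, 7) · C(16, 5) = 19448 · 4368 = 84948864. Avoidance count = 354817320 − 84948864 = 269868456.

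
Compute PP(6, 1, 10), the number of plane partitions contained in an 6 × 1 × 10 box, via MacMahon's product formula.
PP(6, 1, 10) = 8008

Evaluate the triple product over i = 1..6, j = 1..1, k = 1..10. The factors are (2/1) · (3/2) · (4/3) · (5/4) · (6/5) · (7/6) · (8/7) · (9/8) · … (60 factors total). The numerators and denominators telescope so the product is an integer; carrying out the multiplication exactly gives PP(6, 1, 10) = 8008.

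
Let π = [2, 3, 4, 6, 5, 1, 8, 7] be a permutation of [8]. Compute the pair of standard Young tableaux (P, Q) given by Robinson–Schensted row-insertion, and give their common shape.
P = [1, 3, 4, 5, 7] / [2, 8] / [6];  Q = [1, 2, 3, 4, 7] / [5, 8] / [6];  common shape = (5, 2, 1)

Row-insert the values π_1, π_2, … into P one at a time, bumping the leftmost entry strictly greater than the inserted value down to the next row. The recording tableau Q records, in position (i, j), the step at which that cell was added to P.
  Insert 2 (step 1): P = [2];  Q = [1]
  Insert 3 (step 2): P = [2, 3];  Q = [1, 2]
  Insert 4 (step 3): P = [2, 3, 4];  Q = [1, 2, 3]
  Insert 6 (step 4): P = [2, 3, 4, 6];  Q = [1, 2, 3, 4]
  Insert 5 (step 5): P = [2, 3, 4, 5] / [6];  Q = [1, 2, 3, 4] / [5]
  Insert 1 (step 6): P = [1, 3, 4, 5] / [2] / [6];  Q = [1, 2, 3, 4] / [5] / [6]
  Insert 8 (step 7): P = [1, 3, 4, 5, 8] / [2] / [6];  Q = [1, 2, 3, 4, 7] / [5] / [6]
  Insert 7 (step 8): P = [1, 3, 4, 5, 7] / [2, 8] / [6];  Q = [1, 2, 3, 4, 7] / [5, 8] / [6]
Final shape: (5, 2, 1).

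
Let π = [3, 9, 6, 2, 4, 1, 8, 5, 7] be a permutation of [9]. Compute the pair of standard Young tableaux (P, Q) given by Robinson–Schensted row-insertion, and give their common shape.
P = [1, 4, 5, 7] / [2, 6, 8] / [3] / [9];  Q = [1, 2, 7, 9] / [3, 5, 8] / [4] / [6];  common shape = (4, 3, 1, 1)

Row-insert the values π_1, π_2, … into P one at a time, bumping the leftmost entry strictly greater than the inserted value down to the next row. The recording tableau Q records, in position (i, j), the step at which that cell was added to P.
  Insert 3 (step 1): P = [3];  Q = [1]
  Insert 9 (step 2): P = [3, 9];  Q = [1, 2]
  Insert 6 (step 3): P = [3, 6] / [9];  Q = [1, 2] / [3]
  Insert 2 (step 4): P = [2, 6] / [3] / [9];  Q = [1, 2] / [3] / [4]
  Insert 4 (step 5): P = [2, 4] / [3, 6] / [9];  Q = [1, 2] / [3, 5] / [4]
  Insert 1 (step 6): P = [1, 4] / [2, 6] / [3] / [9];  Q = [1, 2] / [3, 5] / [4] / [6]
  Insert 8 (step 7): P = [1, 4, 8] / [2, 6] / [3] / [9];  Q = [1, 2, 7] / [3, 5] / [4] / [6]
  Insert 5 (step 8): P = [1, 4, 5] / [2, 6, 8] / [3] / [9];  Q = [1, 2, 7] / [3, 5, 8] / [4] / [6]
  Insert 7 (step 9): P = [1, 4, 5, 7] / [2, 6, 8] / [3] / [9];  Q = [1, 2, 7, 9] / [3, 5, 8] / [4] / [6]
Final shape: (4, 3, 1, 1).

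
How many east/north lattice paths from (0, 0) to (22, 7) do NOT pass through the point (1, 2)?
Number of paths = 1363440

Total paths from (0, 0) to (22, 7): C(29, 22) = 1560780. Paths through (1, 2): (paths (0, 0) → (1, 2)) × (paths (1, 2) → (22, 7)) = C(3, 1) · C(26, 21) = 3 · 65780 = 197340. Avoidance count = 1560780 − 197340 = 1363440.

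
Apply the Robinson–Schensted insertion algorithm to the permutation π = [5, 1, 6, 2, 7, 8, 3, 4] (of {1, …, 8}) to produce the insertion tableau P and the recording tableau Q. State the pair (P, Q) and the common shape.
P = [1, 2, 3, 4] / [5, 6, 7, 8];  Q = [1, 3, 5, 6] / [2, 4, 7, 8];  common shape = (4, 4)

Row-insert the values π_1, π_2, … into P one at a time, bumping the leftmost entry strictly greater than the inserted value down to the next row. The recording tableau Q records, in position (i, j), the step at which that cell was added to P.
  Insert 5 (step 1): P = [5];  Q = [1]
  Insert 1 (step 2): P = [1] / [5];  Q = [1] / [2]
  Insert 6 (step 3): P = [1, 6] / [5];  Q = [1, 3] / [2]
  Insert 2 (step 4): P = [1, 2] / [5, 6];  Q = [1, 3] / [2, 4]
  Insert 7 (step 5): P = [1, 2, 7] / [5, 6];  Q = [1, 3, 5] / [2, 4]
  Insert 8 (step 6): P = [1, 2, 7, 8] / [5, 6];  Q = [1, 3, 5, 6] / [2, 4]
  Insert 3 (step 7): P = [1, 2, 3, 8] / [5, 6, 7];  Q = [1, 3, 5, 6] / [2, 4, 7]
  Insert 4 (step 8): P = [1, 2, 3, 4] / [5, 6, 7, 8];  Q = [1, 3, 5, 6] / [2, 4, 7, 8]
Final shape: (4, 4).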